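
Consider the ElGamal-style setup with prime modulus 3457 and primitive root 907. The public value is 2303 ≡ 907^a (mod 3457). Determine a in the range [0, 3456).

Baby-step giant-step with m = ceil(sqrt(3456)) = 59.
Baby table (907^j mod 3457 for j=0..58):
  0:1  1:907  2:3340  3:1048  4:3318  5:1836  6:2435  7:2979
  8:2036  9:614  10:321  11:759  12:470  13:1079  14:322  15:1666
  16:353  17:2127  18:183  19:45  20:2788  21:1649  22:2219  23:659
  24:3109  25:2408  26:2689  27:1738  28:3431  29:617  30:3042  31:408
  32:157  33:662  34:2373  35:2057  36:2376  37:1321  38:2025  39:1008
  40:1608  41:3059  42:1999  43:1625  44:1193  45:10  46:2156  47:2287
  48:109  49:2067  50:1075  51:151  52:2134  53:3075  54:2683  55:3210
  56:676  57:1243  58:419
Giant step factor: 907^(-59) ≡ 1940 (mod 3457).
Scan 2303·1940^i mod 3457 for i = 0, 1, …:
  i=0: 2303   i=1: 1376   i=2: 636   i=3: 3148
  i=4: 2058   i=5: 3142   i=6: 789   i=7: 2666
  i=8: 368   i=9: 1778   i=10: 2691   i=11: 470
Match at i=11, j=12: a = 11·59 + 12 = 661.

661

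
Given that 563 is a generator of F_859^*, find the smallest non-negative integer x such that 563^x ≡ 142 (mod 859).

599

Baby-step giant-step with m = ceil(sqrt(858)) = 30.
Baby table (563^j mod 859 for j=0..29):
  0:1  1:563  2:857  3:592  4:4  5:534  6:851  7:650
  8:16  9:418  10:827  11:23  12:64  13:813  14:731  15:92
  16:256  17:675  18:347  19:368  20:165  21:123  22:529  23:613
  24:660  25:492  26:398  27:734  28:63  29:250
Giant step factor: 563^(-30) ≡ 784 (mod 859).
Scan 142·784^i mod 859 for i = 0, 1, …:
  i=0: 142   i=1: 517   i=2: 739   i=3: 410
  i=4: 174   i=5: 694   i=6: 349   i=7: 454
  i=8: 310   i=9: 802     …   i=18: 283
  i=19: 250
Match at i=19, j=29: x = 19·30 + 29 = 599.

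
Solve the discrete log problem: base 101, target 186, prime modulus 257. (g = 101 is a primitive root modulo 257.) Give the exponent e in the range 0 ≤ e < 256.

Baby-step giant-step with m = ceil(sqrt(256)) = 16.
Baby table (101^j mod 257 for j=0..15):
  0:1  1:101  2:178  3:245  4:73  5:177  6:144  7:152
  8:189  9:71  10:232  11:45  12:176  13:43  14:231  15:201
Giant step factor: 101^(-16) ≡ 128 (mod 257).
Scan 186·128^i mod 257 for i = 0, 1, …:
  i=0: 186   i=1: 164   i=2: 175   i=3: 41
  i=4: 108   i=5: 203   i=6: 27   i=7: 115
  i=8: 71
Match at i=8, j=9: e = 8·16 + 9 = 137.

137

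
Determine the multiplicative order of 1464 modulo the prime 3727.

1863

The order of 1464 must divide p − 1 = 3726 = 2 · 3^4 · 23.
Divisors: 1, 2, 3, 6, 9, 18, 23, 27, 46, 54, 69, 81, 138, 162, 207, 414, 621, 1242, 1863, 3726.
Check each in increasing order: 1464^1 ≡ 1464;  1464^2 ≡ 271;  1464^3 ≡ 1682;  1464^6 ≡ 331;  1464^9 ≡ 1419;  1464^18 ≡ 981;  1464^23 ≡ 3376;  1464^27 ≡ 1868;  1464^46 ≡ 210;  1464^54 ≡ 952;  1464^69 ≡ 830;  1464^81 ≡ 557;  1464^138 ≡ 3132;  1464^162 ≡ 908;  1464^207 ≡ 1841;  1464^414 ≡ 1438;  1464^621 ≡ 1188;  1464^1242 ≡ 2538;  1464^1863 ≡ 1.
Smallest exponent giving 1 is 1863.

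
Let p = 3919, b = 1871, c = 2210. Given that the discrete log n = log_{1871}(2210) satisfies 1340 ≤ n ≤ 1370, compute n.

1351

Compute 1871^1340 mod 3919 = 2157, then multiply by 1871 repeatedly:
  1871^1340=2157  1871^1341=3096  1871^1342=334  1871^1343=1793  1871^1344=39
  1871^1345=2427  1871^1346=2715  1871^1347=741  1871^1348=3004  1871^1349=638
  1871^1350=2322  1871^1351=2210
Found 2210 at exponent 1351.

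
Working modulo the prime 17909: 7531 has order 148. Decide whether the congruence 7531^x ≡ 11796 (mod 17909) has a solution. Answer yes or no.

yes

11796 ∈ ⟨7531⟩ iff 11796^148 ≡ 1 (mod 17909), since |⟨7531⟩| = 148.
11796^148 mod 17909 = 1.
Since 1 = 1, 11796 lies in the subgroup.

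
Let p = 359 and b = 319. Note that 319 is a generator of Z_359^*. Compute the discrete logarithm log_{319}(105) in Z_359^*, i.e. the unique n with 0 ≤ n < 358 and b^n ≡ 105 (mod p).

Baby-step giant-step with m = ceil(sqrt(358)) = 19.
Baby table (319^j mod 359 for j=0..18):
  0:1  1:319  2:164  3:261  4:330  5:83  6:270  7:329
  8:123  9:106  10:68  11:152  12:23  13:157  14:182  15:259
  16:51  17:114  18:107
Giant step factor: 319^(-19) ≡ 218 (mod 359).
Scan 105·218^i mod 359 for i = 0, 1, …:
  i=0: 105   i=1: 273   i=2: 279   i=3: 151
  i=4: 249   i=5: 73   i=6: 118   i=7: 235
  i=8: 252   i=9: 9     …   i=17: 237
  i=18: 329
Match at i=18, j=7: n = 18·19 + 7 = 349.

349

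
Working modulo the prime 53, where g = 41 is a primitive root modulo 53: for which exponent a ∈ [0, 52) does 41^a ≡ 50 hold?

Baby-step giant-step with m = ceil(sqrt(52)) = 8.
Baby table (41^j mod 53 for j=0..7):
  0:1  1:41  2:38  3:21  4:13  5:3  6:17  7:8
Giant step factor: 41^(-8) ≡ 16 (mod 53).
Scan 50·16^i mod 53 for i = 0, 1, …:
  i=0: 50   i=1: 5   i=2: 27   i=3: 8
Match at i=3, j=7: a = 3·8 + 7 = 31.

31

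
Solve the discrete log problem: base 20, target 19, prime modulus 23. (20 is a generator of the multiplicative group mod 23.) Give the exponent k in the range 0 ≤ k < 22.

Successive powers of 20 modulo 23:
  20^0=1  20^1=20  20^2=9  20^3=19
So 20^3 ≡ 19 (mod 23), giving k = 3.

3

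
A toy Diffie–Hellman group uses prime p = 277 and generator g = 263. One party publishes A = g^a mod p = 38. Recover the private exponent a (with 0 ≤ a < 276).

93

Baby-step giant-step with m = ceil(sqrt(276)) = 17.
Baby table (263^j mod 277 for j=0..16):
  0:1  1:263  2:196  3:26  4:190  5:110  6:122  7:231
  8:90  9:125  10:189  11:124  12:203  13:205  14:177  15:15
  16:67
Giant step factor: 263^(-17) ≡ 44 (mod 277).
Scan 38·44^i mod 277 for i = 0, 1, …:
  i=0: 38   i=1: 10   i=2: 163   i=3: 247
  i=4: 65   i=5: 90
Match at i=5, j=8: a = 5·17 + 8 = 93.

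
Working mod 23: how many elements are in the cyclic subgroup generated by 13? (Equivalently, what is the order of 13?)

The order of 13 must divide p − 1 = 22 = 2 · 11.
Divisors: 1, 2, 11, 22.
Check each in increasing order: 13^1 ≡ 13;  13^2 ≡ 8;  13^11 ≡ 1.
Smallest exponent giving 1 is 11.

11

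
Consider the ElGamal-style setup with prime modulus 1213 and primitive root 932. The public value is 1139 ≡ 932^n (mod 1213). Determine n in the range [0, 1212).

776

Baby-step giant-step with m = ceil(sqrt(1212)) = 35.
Baby table (932^j mod 1213 for j=0..34):
  0:1  1:932  2:116  3:155  4:113  5:998  6:978  7:533
  8:639  9:1178  10:131  11:792  12:640  13:897  14:247  15:947
  16:753  17:682  18:12  19:267  20:179  21:647  22:143  23:1059
  24:819  25:331  26:390  27:793  28:359  29:1013  30:402  31:1060
  32:538  33:447  34:545
Giant step factor: 932^(-35) ≡ 1051 (mod 1213).
Scan 1139·1051^i mod 1213 for i = 0, 1, …:
  i=0: 1139   i=1: 1071   i=2: 1170   i=3: 901
  i=4: 811   i=5: 835   i=6: 586   i=7: 895
  i=8: 570   i=9: 1061     …   i=21: 578
  i=22: 978
Match at i=22, j=6: n = 22·35 + 6 = 776.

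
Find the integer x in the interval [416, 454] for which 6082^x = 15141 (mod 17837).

437

Compute 6082^416 mod 17837 = 17519, then multiply by 6082 repeatedly:
  6082^416=17519  6082^417=10157  6082^418=5343  6082^419=14949  6082^420=4629
  6082^421=6792  6082^422=16289  6082^423=3000  6082^424=16586  6082^425=7817
  6082^426=7389  6082^427=8495  6082^428=10638  6082^429=5517  6082^430=2997
  6082^431=16177  6082^432=17459  6082^433=1977  6082^434=1976  6082^435=13731
  6082^436=16945  6082^437=15141
Found 15141 at exponent 437.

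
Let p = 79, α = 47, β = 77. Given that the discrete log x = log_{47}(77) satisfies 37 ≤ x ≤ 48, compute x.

47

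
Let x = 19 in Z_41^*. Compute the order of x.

40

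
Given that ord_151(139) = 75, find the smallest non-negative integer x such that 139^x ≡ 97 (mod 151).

53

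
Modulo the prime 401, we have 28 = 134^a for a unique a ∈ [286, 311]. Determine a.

286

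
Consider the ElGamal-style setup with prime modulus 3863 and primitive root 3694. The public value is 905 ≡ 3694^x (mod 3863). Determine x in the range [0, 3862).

2587

Baby-step giant-step with m = ceil(sqrt(3862)) = 63.
Baby table (3694^j mod 3863 for j=0..62):
  0:1  1:3694  2:1520  3:1941  4:326  5:2851  6:1056  7:3097
  8:1975  9:2306  10:449  11:1379  12:2592  13:2334  14:3443  15:1446
  16:2858  17:3736  18:2148  19:110  20:725  21:1091  22:1045  23:1093
  24:707  25:270  26:726  27:922  28:2565  29:3034  30:1033  31:3121
  32:1782  33:156  34:677  35:1477  36:1482  37:637  38:511  39:2490
  40:257  41:2923  42:477  43:510  44:2659  45:2600  46:982  47:151
  48:1522  49:1603  50:3366  51:2870  52:1708  53:1073  54:224  55:774
  56:536  57:2128  58:3490  59:1229  60:901  61:2251  62:2018
Giant step factor: 3694^(-63) ≡ 2994 (mod 3863).
Scan 905·2994^i mod 3863 for i = 0, 1, …:
  i=0: 905   i=1: 1607   i=2: 1923   i=3: 1592
  i=4: 3369   i=5: 493   i=6: 376   i=7: 1611
  i=8: 2310   i=9: 1370     …   i=40: 1311
  i=41: 326
Match at i=41, j=4: x = 41·63 + 4 = 2587.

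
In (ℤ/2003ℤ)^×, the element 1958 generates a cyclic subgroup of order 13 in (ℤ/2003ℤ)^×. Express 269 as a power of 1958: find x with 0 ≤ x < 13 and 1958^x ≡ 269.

Successive powers of 1958 modulo 2003:
  1958^0=1  1958^1=1958  1958^2=22  1958^3=1013  1958^4=484  1958^5=253
  1958^6=633  1958^7=1560  1958^8=1908  1958^9=269
So 1958^9 ≡ 269 (mod 2003), giving x = 9.

9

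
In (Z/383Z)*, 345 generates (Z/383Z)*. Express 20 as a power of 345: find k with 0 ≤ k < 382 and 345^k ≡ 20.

213

Baby-step giant-step with m = ceil(sqrt(382)) = 20.
Baby table (345^j mod 383 for j=0..19):
  0:1  1:345  2:295  3:280  4:84  5:255  6:268  7:157
  8:162  9:355  10:298  11:166  12:203  13:329  14:137  15:156
  16:200  17:60  18:18  19:82
Giant step factor: 345^(-20) ≡ 81 (mod 383).
Scan 20·81^i mod 383 for i = 0, 1, …:
  i=0: 20   i=1: 88   i=2: 234   i=3: 187
  i=4: 210   i=5: 158   i=6: 159   i=7: 240
  i=8: 290   i=9: 127   i=10: 329
Match at i=10, j=13: k = 10·20 + 13 = 213.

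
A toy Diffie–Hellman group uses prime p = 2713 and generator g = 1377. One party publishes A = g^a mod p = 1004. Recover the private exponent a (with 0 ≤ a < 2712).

Baby-step giant-step with m = ceil(sqrt(2712)) = 53.
Baby table (1377^j mod 2713 for j=0..52):
  0:1  1:1377  2:2455  3:137  4:1452  5:2636  6:2491  7:875
  8:303  9:2142  10:503  11:816  12:450  13:1086  14:559  15:1964
  16:2280  17:619  18:481  19:365  20:700  21:785  22:1171  23:945
  24:1738  25:360  26:1954  27:2075  28:486  29:1824  30:2123  31:1470
  32:292  33:560  34:628  35:2022  36:756  37:1933  38:288  39:478
  40:1660  41:1474  42:374  43:2241  44:1176  45:2404  46:448  47:1045
  48:1075  49:1690  50:2089  51:773  52:925
Giant step factor: 1377^(-53) ≡ 2237 (mod 2713).
Scan 1004·2237^i mod 2713 for i = 0, 1, …:
  i=0: 1004   i=1: 2297   i=2: 2680   i=3: 2143
  i=4: 20   i=5: 1332   i=6: 810   i=7: 2399
  i=8: 249   i=9: 848     …   i=36: 537
  i=37: 2123
Match at i=37, j=30: a = 37·53 + 30 = 1991.

1991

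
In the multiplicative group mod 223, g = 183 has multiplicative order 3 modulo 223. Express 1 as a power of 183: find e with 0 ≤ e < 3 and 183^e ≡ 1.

0

Successive powers of 183 modulo 223:
  183^0=1
So 183^0 ≡ 1 (mod 223), giving e = 0.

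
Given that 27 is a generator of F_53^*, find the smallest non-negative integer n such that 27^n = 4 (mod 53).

Baby-step giant-step with m = ceil(sqrt(52)) = 8.
Baby table (27^j mod 53 for j=0..7):
  0:1  1:27  2:40  3:20  4:10  5:5  6:29  7:41
Giant step factor: 27^(-8) ≡ 44 (mod 53).
Scan 4·44^i mod 53 for i = 0, 1, …:
  i=0: 4   i=1: 17   i=2: 6   i=3: 52
  i=4: 9   i=5: 25   i=6: 40
Match at i=6, j=2: n = 6·8 + 2 = 50.

50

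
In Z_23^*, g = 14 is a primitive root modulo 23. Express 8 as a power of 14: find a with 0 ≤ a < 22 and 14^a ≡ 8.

16

Successive powers of 14 modulo 23:
  14^0=1  14^1=14  14^2=12  14^3=7  14^4=6  14^5=15
  14^6=3  14^7=19  14^8=13  14^9=21  14^10=18  14^11=22
  14^12=9  14^13=11  14^14=16  14^15=17  14^16=8
So 14^16 ≡ 8 (mod 23), giving a = 16.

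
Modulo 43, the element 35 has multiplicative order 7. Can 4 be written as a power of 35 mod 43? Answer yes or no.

⟨35⟩ has order 7; its elements mod 43 are {1, 4, 11, 16, 21, 35, 41}.
4 is in this set.

yes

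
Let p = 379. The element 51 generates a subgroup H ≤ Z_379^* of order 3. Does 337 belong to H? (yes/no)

⟨51⟩ has order 3; its elements mod 379 are {1, 51, 327}.
337 is not in this set.

no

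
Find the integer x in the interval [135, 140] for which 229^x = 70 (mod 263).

136

Compute 229^135 mod 263 = 230, then multiply by 229 repeatedly:
  229^135=230  229^136=70
Found 70 at exponent 136.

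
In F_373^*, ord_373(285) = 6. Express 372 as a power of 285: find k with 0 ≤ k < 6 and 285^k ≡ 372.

Successive powers of 285 modulo 373:
  285^0=1  285^1=285  285^2=284  285^3=372
So 285^3 ≡ 372 (mod 373), giving k = 3.

3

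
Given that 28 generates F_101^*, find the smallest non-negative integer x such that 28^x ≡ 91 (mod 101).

25

Successive powers of 28 modulo 101:
  28^0=1  28^1=28  28^2=77  28^3=35  28^4=71  28^5=69
  28^6=13  28^7=61  28^8=92  28^9=51  28^10=14  28^11=89
  28^12=68  28^13=86  28^14=85  28^15=57  28^16=81  28^17=46
  28^18=76  28^19=7  28^20=95  28^21=34  28^22=43  28^23=93
  28^24=79  28^25=91
So 28^25 ≡ 91 (mod 101), giving x = 25.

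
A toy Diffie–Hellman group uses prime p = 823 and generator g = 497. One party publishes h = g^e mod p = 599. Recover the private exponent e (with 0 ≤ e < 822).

492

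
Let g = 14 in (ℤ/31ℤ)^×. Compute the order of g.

15

The order of 14 must divide p − 1 = 30 = 2 · 3 · 5.
Divisors: 1, 2, 3, 5, 6, 10, 15, 30.
Check each in increasing order: 14^1 ≡ 14;  14^2 ≡ 10;  14^3 ≡ 16;  14^5 ≡ 5;  14^6 ≡ 8;  14^10 ≡ 25;  14^15 ≡ 1.
Smallest exponent giving 1 is 15.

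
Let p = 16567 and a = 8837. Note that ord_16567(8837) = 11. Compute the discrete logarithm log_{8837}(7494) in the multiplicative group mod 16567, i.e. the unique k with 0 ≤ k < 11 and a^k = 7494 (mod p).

7

Successive powers of 8837 modulo 16567:
  8837^0=1  8837^1=8837  8837^2=12298  8837^3=14473  8837^4=661  8837^5=9673
  8837^6=11148  8837^7=7494
So 8837^7 ≡ 7494 (mod 16567), giving k = 7.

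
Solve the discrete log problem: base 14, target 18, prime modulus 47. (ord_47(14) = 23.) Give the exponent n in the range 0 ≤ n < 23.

Successive powers of 14 modulo 47:
  14^0=1  14^1=14  14^2=8  14^3=18
So 14^3 ≡ 18 (mod 47), giving n = 3.

3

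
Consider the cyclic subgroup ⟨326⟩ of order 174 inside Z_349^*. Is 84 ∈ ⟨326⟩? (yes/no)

no

84 ∈ ⟨326⟩ iff 84^174 ≡ 1 (mod 349), since |⟨326⟩| = 174.
84^174 mod 349 = 348.
Since 348 ≠ 1, 84 does not lie in the subgroup.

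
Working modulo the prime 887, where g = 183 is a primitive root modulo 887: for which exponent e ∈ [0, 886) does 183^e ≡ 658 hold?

186

Baby-step giant-step with m = ceil(sqrt(886)) = 30.
Baby table (183^j mod 887 for j=0..29):
  0:1  1:183  2:670  3:204  4:78  5:82  6:814  7:833
  8:762  9:187  10:515  11:223  12:7  13:394  14:255  15:541
  16:546  17:574  18:376  19:509  20:12  21:422  22:57  23:674
  24:49  25:97  26:11  27:239  28:274  29:470
Giant step factor: 183^(-30) ≡ 367 (mod 887).
Scan 658·367^i mod 887 for i = 0, 1, …:
  i=0: 658   i=1: 222   i=2: 757   i=3: 188
  i=4: 697   i=5: 343   i=6: 814
Match at i=6, j=6: e = 6·30 + 6 = 186.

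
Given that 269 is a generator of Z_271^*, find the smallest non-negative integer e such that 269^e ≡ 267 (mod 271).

Baby-step giant-step with m = ceil(sqrt(270)) = 17.
Baby table (269^j mod 271 for j=0..16):
  0:1  1:269  2:4  3:263  4:16  5:239  6:64  7:143
  8:256  9:30  10:211  11:120  12:31  13:209  14:124  15:23
  16:225
Giant step factor: 269^(-17) ≡ 109 (mod 271).
Scan 267·109^i mod 271 for i = 0, 1, …:
  i=0: 267   i=1: 106   i=2: 172   i=3: 49
  i=4: 192   i=5: 61   i=6: 145   i=7: 87
  i=8: 269
Match at i=8, j=1: e = 8·17 + 1 = 137.

137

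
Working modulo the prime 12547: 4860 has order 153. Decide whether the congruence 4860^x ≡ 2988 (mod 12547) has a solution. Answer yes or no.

2988 ∈ ⟨4860⟩ iff 2988^153 ≡ 1 (mod 12547), since |⟨4860⟩| = 153.
2988^153 mod 12547 = 1.
Since 1 = 1, 2988 lies in the subgroup.

yes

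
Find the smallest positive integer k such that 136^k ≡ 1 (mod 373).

The order of 136 must divide p − 1 = 372 = 2^2 · 3 · 31.
Divisors: 1, 2, 3, 4, 6, 12, 31, 62, 93, 124, 186, 372.
Check each in increasing order: 136^1 ≡ 136;  136^2 ≡ 219;  136^3 ≡ 317;  136^4 ≡ 217;  136^6 ≡ 152;  136^12 ≡ 351;  136^31 ≡ 269;  136^62 ≡ 372;  136^93 ≡ 104;  136^124 ≡ 1.
Smallest exponent giving 1 is 124.

124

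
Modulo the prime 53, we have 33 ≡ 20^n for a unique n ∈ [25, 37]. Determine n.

27

Compute 20^25 mod 53 = 45, then multiply by 20 repeatedly:
  20^25=45  20^26=52  20^27=33
Found 33 at exponent 27.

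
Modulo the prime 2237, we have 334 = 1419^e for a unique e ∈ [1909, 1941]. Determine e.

1909

Compute 1419^1909 mod 2237 = 334, then multiply by 1419 repeatedly:
  1419^1909=334
Found 334 at exponent 1909.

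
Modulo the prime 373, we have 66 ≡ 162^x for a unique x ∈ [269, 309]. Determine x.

296

Compute 162^269 mod 373 = 326, then multiply by 162 repeatedly:
  162^269=326  162^270=219  162^271=43  162^272=252  162^273=167
  162^274=198  162^275=371  162^276=49  162^277=105  162^278=225
  162^279=269  162^280=310  162^281=238  162^282=137  162^283=187
  162^284=81  162^285=67  162^286=37  162^287=26  162^288=109
  162^289=127  162^290=59  162^291=233  162^292=73  162^293=263
  162^294=84  162^295=180  162^296=66
Found 66 at exponent 296.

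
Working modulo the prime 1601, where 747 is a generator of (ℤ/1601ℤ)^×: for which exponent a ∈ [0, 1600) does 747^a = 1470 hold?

Baby-step giant-step with m = ceil(sqrt(1600)) = 40.
Baby table (747^j mod 1601 for j=0..39):
  0:1  1:747  2:861  3:1166  4:58  5:99  6:307  7:386
  8:162  9:939  10:195  11:1575  12:1391  13:28  14:103  15:93
  16:628  17:23  18:1171  19:591  20:1202  21:1334  22:676  23:657
  24:873  25:524  26:784  27:1283  28:1003  29:1574  30:644  31:768
  32:538  33:35  34:529  35:1317  36:785  37:429  38:263  39:1139
Giant step factor: 747^(-40) ≡ 577 (mod 1601).
Scan 1470·577^i mod 1601 for i = 0, 1, …:
  i=0: 1470   i=1: 1261   i=2: 743   i=3: 1244
  i=4: 540   i=5: 986   i=6: 567   i=7: 555
  i=8: 35
Match at i=8, j=33: a = 8·40 + 33 = 353.

353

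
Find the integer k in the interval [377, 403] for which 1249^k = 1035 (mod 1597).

Compute 1249^377 mod 1597 = 275, then multiply by 1249 repeatedly:
  1249^377=275  1249^378=120  1249^379=1359  1249^380=1377  1249^381=1501
  1249^382=1468  1249^383=176  1249^384=1035
Found 1035 at exponent 384.

384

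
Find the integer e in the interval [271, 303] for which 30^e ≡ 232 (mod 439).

Compute 30^271 mod 439 = 337, then multiply by 30 repeatedly:
  30^271=337  30^272=13  30^273=390  30^274=286  30^275=239
  30^276=146  30^277=429  30^278=139  30^279=219  30^280=424
  30^281=428  30^282=109  30^283=197  30^284=203  30^285=383
  30^286=76  30^287=85  30^288=355  30^289=114  30^290=347
  30^291=313  30^292=171  30^293=301  30^294=250  30^295=37
  30^296=232
Found 232 at exponent 296.

296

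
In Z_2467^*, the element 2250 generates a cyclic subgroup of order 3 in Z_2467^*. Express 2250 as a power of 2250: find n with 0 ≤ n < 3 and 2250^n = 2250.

Successive powers of 2250 modulo 2467:
  2250^0=1  2250^1=2250
So 2250^1 ≡ 2250 (mod 2467), giving n = 1.

1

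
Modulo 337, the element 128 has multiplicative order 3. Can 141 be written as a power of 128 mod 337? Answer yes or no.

no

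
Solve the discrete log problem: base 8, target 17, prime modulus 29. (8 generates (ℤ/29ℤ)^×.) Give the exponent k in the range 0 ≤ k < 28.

7

Successive powers of 8 modulo 29:
  8^0=1  8^1=8  8^2=6  8^3=19  8^4=7  8^5=27
  8^6=13  8^7=17
So 8^7 ≡ 17 (mod 29), giving k = 7.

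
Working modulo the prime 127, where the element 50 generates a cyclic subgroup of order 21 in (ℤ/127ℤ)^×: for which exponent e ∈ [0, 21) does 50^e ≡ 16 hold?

15

Successive powers of 50 modulo 127:
  50^0=1  50^1=50  50^2=87  50^3=32  50^4=76  50^5=117
  50^6=8  50^7=19  50^8=61  50^9=2  50^10=100  50^11=47
  50^12=64  50^13=25  50^14=107  50^15=16
So 50^15 ≡ 16 (mod 127), giving e = 15.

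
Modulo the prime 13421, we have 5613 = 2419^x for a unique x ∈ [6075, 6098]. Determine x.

6079

Compute 2419^6075 mod 13421 = 12035, then multiply by 2419 repeatedly:
  2419^6075=12035  2419^6076=2516  2419^6077=6491  2419^6078=12580  2419^6079=5613
Found 5613 at exponent 6079.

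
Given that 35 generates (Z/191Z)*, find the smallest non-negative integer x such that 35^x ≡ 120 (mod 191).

28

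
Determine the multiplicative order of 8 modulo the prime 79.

13

The order of 8 must divide p − 1 = 78 = 2 · 3 · 13.
Divisors: 1, 2, 3, 6, 13, 26, 39, 78.
Check each in increasing order: 8^1 ≡ 8;  8^2 ≡ 64;  8^3 ≡ 38;  8^6 ≡ 22;  8^13 ≡ 1.
Smallest exponent giving 1 is 13.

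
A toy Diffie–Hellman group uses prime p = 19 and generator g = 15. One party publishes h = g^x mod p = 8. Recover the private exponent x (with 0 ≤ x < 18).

Successive powers of 15 modulo 19:
  15^0=1  15^1=15  15^2=16  15^3=12  15^4=9  15^5=2
  15^6=11  15^7=13  15^8=5  15^9=18  15^10=4  15^11=3
  15^12=7  15^13=10  15^14=17  15^15=8
So 15^15 ≡ 8 (mod 19), giving x = 15.

15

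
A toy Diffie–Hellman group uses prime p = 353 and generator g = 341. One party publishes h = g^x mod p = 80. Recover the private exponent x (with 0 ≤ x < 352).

333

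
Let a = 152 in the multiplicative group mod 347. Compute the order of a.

The order of 152 must divide p − 1 = 346 = 2 · 173.
Divisors: 1, 2, 173, 346.
Check each in increasing order: 152^1 ≡ 152;  152^2 ≡ 202;  152^173 ≡ 1.
Smallest exponent giving 1 is 173.

173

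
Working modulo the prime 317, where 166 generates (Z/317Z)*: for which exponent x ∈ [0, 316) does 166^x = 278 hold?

Baby-step giant-step with m = ceil(sqrt(316)) = 18.
Baby table (166^j mod 317 for j=0..17):
  0:1  1:166  2:294  3:303  4:212  5:5  6:196  7:202
  8:247  9:109  10:25  11:29  12:59  13:284  14:228  15:125
  16:145  17:295
Giant step factor: 166^(-18) ≡ 73 (mod 317).
Scan 278·73^i mod 317 for i = 0, 1, …:
  i=0: 278   i=1: 6   i=2: 121   i=3: 274
  i=4: 31   i=5: 44   i=6: 42   i=7: 213
  i=8: 16   i=9: 217   i=10: 308   i=11: 294
Match at i=11, j=2: x = 11·18 + 2 = 200.

200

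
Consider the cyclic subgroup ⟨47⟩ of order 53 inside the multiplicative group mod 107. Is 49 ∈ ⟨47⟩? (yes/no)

49 ∈ ⟨47⟩ iff 49^53 ≡ 1 (mod 107), since |⟨47⟩| = 53.
49^53 mod 107 = 1.
Since 1 = 1, 49 lies in the subgroup.

yes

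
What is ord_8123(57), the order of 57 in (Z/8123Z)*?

The order of 57 must divide p − 1 = 8122 = 2 · 31 · 131.
Divisors: 1, 2, 31, 62, 131, 262, 4061, 8122.
Check each in increasing order: 57^1 ≡ 57;  57^2 ≡ 3249;  57^31 ≡ 6560;  57^62 ≡ 6069;  57^131 ≡ 2560;  57^262 ≡ 6462;  57^4061 ≡ 1.
Smallest exponent giving 1 is 4061.

4061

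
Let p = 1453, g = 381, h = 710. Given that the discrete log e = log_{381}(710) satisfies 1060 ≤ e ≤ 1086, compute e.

1073

Compute 381^1060 mod 1453 = 638, then multiply by 381 repeatedly:
  381^1060=638  381^1061=427  381^1062=1404  381^1063=220  381^1064=999
  381^1065=1386  381^1066=627  381^1067=595  381^1068=27  381^1069=116
  381^1070=606  381^1071=1312  381^1072=40  381^1073=710
Found 710 at exponent 1073.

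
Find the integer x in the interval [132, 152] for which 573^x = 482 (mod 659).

Compute 573^132 mod 659 = 168, then multiply by 573 repeatedly:
  573^132=168  573^133=50  573^134=313  573^135=101  573^136=540
  573^137=349  573^138=300  573^139=560  573^140=606  573^141=604
  573^142=117  573^143=482
Found 482 at exponent 143.

143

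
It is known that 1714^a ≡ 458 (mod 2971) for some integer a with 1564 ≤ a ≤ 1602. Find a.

1582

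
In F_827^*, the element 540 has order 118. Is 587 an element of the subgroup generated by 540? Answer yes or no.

587 ∈ ⟨540⟩ iff 587^118 ≡ 1 (mod 827), since |⟨540⟩| = 118.
587^118 mod 827 = 270.
Since 270 ≠ 1, 587 does not lie in the subgroup.

no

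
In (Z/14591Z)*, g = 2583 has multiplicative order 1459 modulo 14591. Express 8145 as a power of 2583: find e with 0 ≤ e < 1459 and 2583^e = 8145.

897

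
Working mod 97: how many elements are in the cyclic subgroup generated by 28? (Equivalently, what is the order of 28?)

32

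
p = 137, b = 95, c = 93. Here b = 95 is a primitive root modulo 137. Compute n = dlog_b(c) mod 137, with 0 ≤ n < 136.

Baby-step giant-step with m = ceil(sqrt(136)) = 12.
Baby table (95^j mod 137 for j=0..11):
  0:1  1:95  2:120  3:29  4:15  5:55  6:19  7:24
  8:88  9:3  10:11  11:86
Giant step factor: 95^(-12) ≡ 63 (mod 137).
Scan 93·63^i mod 137 for i = 0, 1, …:
  i=0: 93   i=1: 105   i=2: 39   i=3: 128
  i=4: 118   i=5: 36   i=6: 76   i=7: 130
  i=8: 107   i=9: 28   i=10: 120
Match at i=10, j=2: n = 10·12 + 2 = 122.

122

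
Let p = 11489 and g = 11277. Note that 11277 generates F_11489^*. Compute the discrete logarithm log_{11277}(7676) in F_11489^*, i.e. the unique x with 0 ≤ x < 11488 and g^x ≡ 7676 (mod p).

3903

Baby-step giant-step with m = ceil(sqrt(11488)) = 108.
Baby table (11277^j mod 11489 for j=0..107):
  0:1  1:11277  2:10477  3:7742  4:1623  5:594  6:451  7:7789
  8:3148  9:10475  10:8166  11:3647  12:8088  13:8694  14:6601  15:2246
  16:6386  17:1870  18:5675  19:3245  20:1400  21:1914  22:7836  23:4673
  24:8867  25:4392  26:10994  27:1539  28:6913  29:5036  30:845  31:4684
  32:6535  33:4749  34:4244  35:7903  36:1958  37:9997  38:6101  39:4845
  40:6870  41:2663  42:9894  43:4959  44:5680  45:2185  46:7829  47:6157
  48:4462  49:7643  50:11122  51:8870  52:3756  53:7958  54:1787  55:293
  56:6818  57:2198  58:5073  59:4490  60:1707  61:5764  62:7355  63:3244
  64:1612  65:2926  66:94  67:3050  68:8273  69:3941  70:3205  71:9880
  72:7927  73:8359  74:8687  75:8085  76:9330  77:9637  78:1998  79:1517
  80:88  81:4322  82:2856  83:3445  84:4956  85:6316  86:5221  87:7581
  88:1288  89:2680  90:6290  91:10733  92:10915  93:6798  94:6438  95:2335
  96:10496  97:3714  98:5373  99:9824  100:8310  101:7586  102:228  103:9109
  104:10533  105:7359  106:2396  107:9053
Giant step factor: 11277^(-108) ≡ 9905 (mod 11489).
Scan 7676·9905^i mod 11489 for i = 0, 1, …:
  i=0: 7676   i=1: 8067   i=2: 9129   i=3: 4315
  i=4: 995   i=5: 9402   i=6: 8465   i=7: 10592
  i=8: 7701   i=9: 2934     …   i=35: 11299
  i=36: 2246
Match at i=36, j=15: x = 36·108 + 15 = 3903.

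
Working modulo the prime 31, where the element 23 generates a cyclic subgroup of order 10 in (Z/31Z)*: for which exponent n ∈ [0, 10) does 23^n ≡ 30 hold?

Successive powers of 23 modulo 31:
  23^0=1  23^1=23  23^2=2  23^3=15  23^4=4  23^5=30
So 23^5 ≡ 30 (mod 31), giving n = 5.

5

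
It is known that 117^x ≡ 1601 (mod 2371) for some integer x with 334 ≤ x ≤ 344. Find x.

338

Compute 117^334 mod 2371 = 1193, then multiply by 117 repeatedly:
  117^334=1193  117^335=2063  117^336=1900  117^337=1797  117^338=1601
Found 1601 at exponent 338.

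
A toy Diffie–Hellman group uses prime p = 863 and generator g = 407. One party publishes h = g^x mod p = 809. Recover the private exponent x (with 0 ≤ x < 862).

Baby-step giant-step with m = ceil(sqrt(862)) = 30.
Baby table (407^j mod 863 for j=0..29):
  0:1  1:407  2:816  3:720  4:483  5:680  6:600  7:834
  8:279  9:500  10:695  11:664  12:129  13:723  14:841  15:539
  16:171  17:557  18:593  19:574  20:608  21:638  22:766  23:219
  24:244  25:63  26:614  27:491  28:484  29:224
Giant step factor: 407^(-30) ≡ 103 (mod 863).
Scan 809·103^i mod 863 for i = 0, 1, …:
  i=0: 809   i=1: 479   i=2: 146   i=3: 367
  i=4: 692   i=5: 510   i=6: 750   i=7: 443
  i=8: 753   i=9: 752     …   i=17: 541
  i=18: 491
Match at i=18, j=27: x = 18·30 + 27 = 567.

567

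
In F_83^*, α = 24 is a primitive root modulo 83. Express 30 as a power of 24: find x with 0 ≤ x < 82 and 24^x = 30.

Baby-step giant-step with m = ceil(sqrt(82)) = 10.
Baby table (24^j mod 83 for j=0..9):
  0:1  1:24  2:78  3:46  4:25  5:19  6:41  7:71
  8:44  9:60
Giant step factor: 24^(-10) ≡ 63 (mod 83).
Scan 30·63^i mod 83 for i = 0, 1, …:
  i=0: 30   i=1: 64   i=2: 48   i=3: 36
  i=4: 27   i=5: 41
Match at i=5, j=6: x = 5·10 + 6 = 56.

56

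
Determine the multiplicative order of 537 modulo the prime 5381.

1345

The order of 537 must divide p − 1 = 5380 = 2^2 · 5 · 269.
Divisors: 1, 2, 4, 5, 10, 20, 269, 538, 1076, 1345, 2690, 5380.
Check each in increasing order: 537^1 ≡ 537;  537^2 ≡ 3176;  537^4 ≡ 2982;  537^5 ≡ 3177;  537^10 ≡ 3954;  537^20 ≡ 2311;  537^269 ≡ 4606;  537^538 ≡ 3334;  537^1076 ≡ 3791;  537^1345 ≡ 1.
Smallest exponent giving 1 is 1345.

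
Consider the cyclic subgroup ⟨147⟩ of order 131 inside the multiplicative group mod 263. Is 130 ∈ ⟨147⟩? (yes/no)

no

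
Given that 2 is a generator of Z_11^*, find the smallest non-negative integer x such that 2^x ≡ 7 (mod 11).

7

Successive powers of 2 modulo 11:
  2^0=1  2^1=2  2^2=4  2^3=8  2^4=5  2^5=10
  2^6=9  2^7=7
So 2^7 ≡ 7 (mod 11), giving x = 7.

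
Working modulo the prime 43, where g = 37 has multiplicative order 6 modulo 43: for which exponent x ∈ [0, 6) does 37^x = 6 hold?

4

Successive powers of 37 modulo 43:
  37^0=1  37^1=37  37^2=36  37^3=42  37^4=6
So 37^4 ≡ 6 (mod 43), giving x = 4.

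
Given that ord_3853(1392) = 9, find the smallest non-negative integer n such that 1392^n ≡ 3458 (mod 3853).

2

Successive powers of 1392 modulo 3853:
  1392^0=1  1392^1=1392  1392^2=3458
So 1392^2 ≡ 3458 (mod 3853), giving n = 2.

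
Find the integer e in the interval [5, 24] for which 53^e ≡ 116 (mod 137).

Compute 53^5 mod 137 = 116, then multiply by 53 repeatedly:
  53^5=116
Found 116 at exponent 5.

5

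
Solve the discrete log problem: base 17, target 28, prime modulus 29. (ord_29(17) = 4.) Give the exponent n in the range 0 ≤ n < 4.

Successive powers of 17 modulo 29:
  17^0=1  17^1=17  17^2=28
So 17^2 ≡ 28 (mod 29), giving n = 2.

2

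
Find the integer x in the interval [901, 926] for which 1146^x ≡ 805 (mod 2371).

907

Compute 1146^901 mod 2371 = 1602, then multiply by 1146 repeatedly:
  1146^901=1602  1146^902=738  1146^903=1672  1146^904=344  1146^905=638
  1146^906=880  1146^907=805
Found 805 at exponent 907.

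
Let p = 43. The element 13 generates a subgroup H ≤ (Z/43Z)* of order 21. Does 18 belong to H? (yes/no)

no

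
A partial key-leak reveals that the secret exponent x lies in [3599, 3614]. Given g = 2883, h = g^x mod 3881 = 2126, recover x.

3608

Compute 2883^3599 mod 3881 = 2520, then multiply by 2883 repeatedly:
  2883^3599=2520  2883^3600=3809  2883^3601=1998  2883^3602=830  2883^3603=2194
  2883^3604=3153  2883^3605=797  2883^3606=199  2883^3607=3210  2883^3608=2126
Found 2126 at exponent 3608.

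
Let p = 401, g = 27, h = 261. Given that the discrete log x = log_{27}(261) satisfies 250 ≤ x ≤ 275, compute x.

254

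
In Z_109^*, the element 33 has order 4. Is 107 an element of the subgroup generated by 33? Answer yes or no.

107 ∈ ⟨33⟩ iff 107^4 ≡ 1 (mod 109), since |⟨33⟩| = 4.
107^4 mod 109 = 16.
Since 16 ≠ 1, 107 does not lie in the subgroup.

no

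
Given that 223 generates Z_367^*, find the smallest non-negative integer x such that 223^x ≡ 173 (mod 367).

Baby-step giant-step with m = ceil(sqrt(366)) = 20.
Baby table (223^j mod 367 for j=0..19):
  0:1  1:223  2:184  3:295  4:92  5:331  6:46  7:349
  8:23  9:358  10:195  11:179  12:281  13:273  14:324  15:320
  16:162  17:160  18:81  19:80
Giant step factor: 223^(-20) ≡ 290 (mod 367).
Scan 173·290^i mod 367 for i = 0, 1, …:
  i=0: 173   i=1: 258   i=2: 319   i=3: 26
  i=4: 200   i=5: 14   i=6: 23
Match at i=6, j=8: x = 6·20 + 8 = 128.

128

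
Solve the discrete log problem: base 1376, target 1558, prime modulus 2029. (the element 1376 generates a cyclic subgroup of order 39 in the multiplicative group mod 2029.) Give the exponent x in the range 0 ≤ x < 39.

21

Successive powers of 1376 modulo 2029:
  1376^0=1  1376^1=1376  1376^2=319  1376^3=680  1376^4=311  1376^5=1846
  1376^6=1817  1376^7=464  1376^8=1358  1376^9=1928  1376^10=1025  1376^11=245
  1376^12=306  1376^13=1053  1376^14=222  1376^15=1122  1376^16=1832  1376^17=814
  1376^18=56  1376^19=1983  1376^20=1632  1376^21=1558
So 1376^21 ≡ 1558 (mod 2029), giving x = 21.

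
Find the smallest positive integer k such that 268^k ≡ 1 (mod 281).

280

The order of 268 must divide p − 1 = 280 = 2^3 · 5 · 7.
Divisors: 1, 2, 4, 5, 7, 8, 10, 14, 20, 28, 35, 40, 56, 70, 140, 280.
Check each in increasing order: 268^1 ≡ 268;  268^2 ≡ 169;  268^4 ≡ 180;  268^5 ≡ 189;  268^7 ≡ 188;  268^8 ≡ 85;  268^10 ≡ 34;  268^14 ≡ 219;  268^20 ≡ 32;  268^28 ≡ 191;  268^35 ≡ 221;  268^40 ≡ 181;  268^56 ≡ 232;  268^70 ≡ 228;  268^140 ≡ 280;  268^280 ≡ 1.
Smallest exponent giving 1 is 280.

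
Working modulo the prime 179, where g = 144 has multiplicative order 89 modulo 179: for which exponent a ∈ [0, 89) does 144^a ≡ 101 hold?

Baby-step giant-step with m = ceil(sqrt(89)) = 10.
Baby table (144^j mod 179 for j=0..9):
  0:1  1:144  2:151  3:85  4:68  5:126  6:65  7:52
  8:149  9:155
Giant step factor: 144^(-10) ≡ 13 (mod 179).
Scan 101·13^i mod 179 for i = 0, 1, …:
  i=0: 101   i=1: 60   i=2: 64   i=3: 116
  i=4: 76   i=5: 93   i=6: 135   i=7: 144
Match at i=7, j=1: a = 7·10 + 1 = 71.

71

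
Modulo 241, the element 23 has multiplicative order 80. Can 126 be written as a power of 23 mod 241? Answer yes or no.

126 ∈ ⟨23⟩ iff 126^80 ≡ 1 (mod 241), since |⟨23⟩| = 80.
126^80 mod 241 = 1.
Since 1 = 1, 126 lies in the subgroup.

yes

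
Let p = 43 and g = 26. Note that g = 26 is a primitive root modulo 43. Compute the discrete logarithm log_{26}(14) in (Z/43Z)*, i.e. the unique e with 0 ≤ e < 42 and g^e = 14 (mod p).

Successive powers of 26 modulo 43:
  26^0=1  26^1=26  26^2=31  26^3=32  26^4=15  26^5=3
  26^6=35  26^7=7  26^8=10  26^9=2  26^10=9  26^11=19
  26^12=21  26^13=30  26^14=6  26^15=27  26^16=14
So 26^16 ≡ 14 (mod 43), giving e = 16.

16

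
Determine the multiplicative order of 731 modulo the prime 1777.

111

The order of 731 must divide p − 1 = 1776 = 2^4 · 3 · 37.
Divisors: 1, 2, 3, 4, 6, 8, 12, 16, 24, 37, 48, 74, 111, 148, 222, 296, 444, 592, 888, 1776.
Check each in increasing order: 731^1 ≡ 731;  731^2 ≡ 1261;  731^3 ≡ 1305;  731^4 ≡ 1483;  731^6 ≡ 659;  731^8 ≡ 1140;  731^12 ≡ 693;  731^16 ≡ 613;  731^24 ≡ 459;  731^37 ≡ 1147;  731^48 ≡ 995;  731^74 ≡ 629;  731^111 ≡ 1.
Smallest exponent giving 1 is 111.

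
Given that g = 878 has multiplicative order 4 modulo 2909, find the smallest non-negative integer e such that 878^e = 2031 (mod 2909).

Successive powers of 878 modulo 2909:
  878^0=1  878^1=878  878^2=2908  878^3=2031
So 878^3 ≡ 2031 (mod 2909), giving e = 3.

3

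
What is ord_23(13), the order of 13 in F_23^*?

11

The order of 13 must divide p − 1 = 22 = 2 · 11.
Divisors: 1, 2, 11, 22.
Check each in increasing order: 13^1 ≡ 13;  13^2 ≡ 8;  13^11 ≡ 1.
Smallest exponent giving 1 is 11.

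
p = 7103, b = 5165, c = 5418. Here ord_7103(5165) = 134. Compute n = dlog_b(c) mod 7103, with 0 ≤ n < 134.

94

Baby-step giant-step with m = ceil(sqrt(134)) = 12.
Baby table (5165^j mod 7103 for j=0..11):
  0:1  1:5165  2:5460  3:1990  4:309  5:4913  6:3729  7:4052
  8:3142  9:5178  10:1575  11:1940
Giant step factor: 5165^(-12) ≡ 967 (mod 7103).
Scan 5418·967^i mod 7103 for i = 0, 1, …:
  i=0: 5418   i=1: 4295   i=2: 5113   i=3: 583
  i=4: 2624   i=5: 1637   i=6: 6113   i=7: 1575
Match at i=7, j=10: n = 7·12 + 10 = 94.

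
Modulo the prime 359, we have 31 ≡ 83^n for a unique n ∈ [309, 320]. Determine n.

313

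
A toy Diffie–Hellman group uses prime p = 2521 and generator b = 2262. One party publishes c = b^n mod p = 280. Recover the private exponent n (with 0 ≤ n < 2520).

820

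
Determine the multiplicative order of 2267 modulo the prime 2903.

1451

The order of 2267 must divide p − 1 = 2902 = 2 · 1451.
Divisors: 1, 2, 1451, 2902.
Check each in increasing order: 2267^1 ≡ 2267;  2267^2 ≡ 979;  2267^1451 ≡ 1.
Smallest exponent giving 1 is 1451.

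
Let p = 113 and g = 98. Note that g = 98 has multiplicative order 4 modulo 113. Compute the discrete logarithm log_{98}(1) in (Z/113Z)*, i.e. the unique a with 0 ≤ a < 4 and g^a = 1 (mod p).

Successive powers of 98 modulo 113:
  98^0=1
So 98^0 ≡ 1 (mod 113), giving a = 0.

0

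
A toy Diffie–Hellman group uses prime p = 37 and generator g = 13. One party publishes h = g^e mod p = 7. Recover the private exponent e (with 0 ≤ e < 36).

Successive powers of 13 modulo 37:
  13^0=1  13^1=13  13^2=21  13^3=14  13^4=34  13^5=35
  13^6=11  13^7=32  13^8=9  13^9=6  13^10=4  13^11=15
  13^12=10  13^13=19  13^14=25  13^15=29  13^16=7
So 13^16 ≡ 7 (mod 37), giving e = 16.

16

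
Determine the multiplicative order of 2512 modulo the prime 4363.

2181

The order of 2512 must divide p − 1 = 4362 = 2 · 3 · 727.
Divisors: 1, 2, 3, 6, 727, 1454, 2181, 4362.
Check each in increasing order: 2512^1 ≡ 2512;  2512^2 ≡ 1246;  2512^3 ≡ 1681;  2512^6 ≡ 2900;  2512^727 ≡ 3950;  2512^1454 ≡ 412;  2512^2181 ≡ 1.
Smallest exponent giving 1 is 2181.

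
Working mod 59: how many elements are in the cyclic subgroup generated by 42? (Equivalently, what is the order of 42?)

58

The order of 42 must divide p − 1 = 58 = 2 · 29.
Divisors: 1, 2, 29, 58.
Check each in increasing order: 42^1 ≡ 42;  42^2 ≡ 53;  42^29 ≡ 58;  42^58 ≡ 1.
Smallest exponent giving 1 is 58.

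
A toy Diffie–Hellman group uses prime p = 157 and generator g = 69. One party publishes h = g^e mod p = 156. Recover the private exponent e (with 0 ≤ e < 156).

78

Baby-step giant-step with m = ceil(sqrt(156)) = 13.
Baby table (69^j mod 157 for j=0..12):
  0:1  1:69  2:51  3:65  4:89  5:18  6:143  7:133
  8:71  9:32  10:10  11:62  12:39
Giant step factor: 69^(-13) ≡ 50 (mod 157).
Scan 156·50^i mod 157 for i = 0, 1, …:
  i=0: 156   i=1: 107   i=2: 12   i=3: 129
  i=4: 13   i=5: 22   i=6: 1
Match at i=6, j=0: e = 6·13 + 0 = 78.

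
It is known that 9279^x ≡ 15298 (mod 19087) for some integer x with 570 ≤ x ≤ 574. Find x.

571

Compute 9279^570 mod 19087 = 18957, then multiply by 9279 repeatedly:
  9279^570=18957  9279^571=15298
Found 15298 at exponent 571.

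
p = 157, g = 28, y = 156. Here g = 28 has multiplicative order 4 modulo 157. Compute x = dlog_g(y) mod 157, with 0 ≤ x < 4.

2

Successive powers of 28 modulo 157:
  28^0=1  28^1=28  28^2=156
So 28^2 ≡ 156 (mod 157), giving x = 2.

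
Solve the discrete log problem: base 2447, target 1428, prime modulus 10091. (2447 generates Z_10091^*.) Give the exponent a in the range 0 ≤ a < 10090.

566

Baby-step giant-step with m = ceil(sqrt(10090)) = 101.
Baby table (2447^j mod 10091 for j=0..100):
  0:1  1:2447  2:3846  3:6350  4:8401  5:1880  6:8955  7:5324
  8:347  9:1465  10:2550  11:3612  12:8939  13:6536  14:9448  15:775
  16:9408  17:3805  18:6933  19:2080  20:3896  21:7608  22:8972  23:6559
  24:5183  25:8505  26:4093  27:5299  28:9809  29:6225  30:5256  31:5498
  32:2303  33:4663  34:7531  35:2191  36:3056  37:601  38:7452  39:607
  40:1952  41:3501  42:9779  43:3452  44:877  45:6727  46:2548  47:8809
  48:1247  49:3927  50:2737  51:7106  52:1589  53:3248  54:6239  55:9241
  56:8887  57:384  58:1185  59:3578  60:6469  61:6955  62:5459  63:7780
  64:6034  65:2065  66:7555  67:373  68:4541  69:1636  70:7256  71:5363
  72:4961  73:94  74:8016  75:8339  76:1531  77:2596  78:5173  79:4217
  80:5997  81:2345  82:6527  83:7607  84:6525  85:2713  86:8924  87:104
  88:2213  89:6435  90:4485  91:5878  92:3791  93:2948  94:8782  95:5815
  96:995  97:2834  98:2281  99:1284  100:3647
Giant step factor: 2447^(-101) ≡ 8574 (mod 10091).
Scan 1428·8574^i mod 10091 for i = 0, 1, …:
  i=0: 1428   i=1: 3289   i=2: 5632   i=3: 3333
  i=4: 9521   i=5: 6955
Match at i=5, j=61: a = 5·101 + 61 = 566.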